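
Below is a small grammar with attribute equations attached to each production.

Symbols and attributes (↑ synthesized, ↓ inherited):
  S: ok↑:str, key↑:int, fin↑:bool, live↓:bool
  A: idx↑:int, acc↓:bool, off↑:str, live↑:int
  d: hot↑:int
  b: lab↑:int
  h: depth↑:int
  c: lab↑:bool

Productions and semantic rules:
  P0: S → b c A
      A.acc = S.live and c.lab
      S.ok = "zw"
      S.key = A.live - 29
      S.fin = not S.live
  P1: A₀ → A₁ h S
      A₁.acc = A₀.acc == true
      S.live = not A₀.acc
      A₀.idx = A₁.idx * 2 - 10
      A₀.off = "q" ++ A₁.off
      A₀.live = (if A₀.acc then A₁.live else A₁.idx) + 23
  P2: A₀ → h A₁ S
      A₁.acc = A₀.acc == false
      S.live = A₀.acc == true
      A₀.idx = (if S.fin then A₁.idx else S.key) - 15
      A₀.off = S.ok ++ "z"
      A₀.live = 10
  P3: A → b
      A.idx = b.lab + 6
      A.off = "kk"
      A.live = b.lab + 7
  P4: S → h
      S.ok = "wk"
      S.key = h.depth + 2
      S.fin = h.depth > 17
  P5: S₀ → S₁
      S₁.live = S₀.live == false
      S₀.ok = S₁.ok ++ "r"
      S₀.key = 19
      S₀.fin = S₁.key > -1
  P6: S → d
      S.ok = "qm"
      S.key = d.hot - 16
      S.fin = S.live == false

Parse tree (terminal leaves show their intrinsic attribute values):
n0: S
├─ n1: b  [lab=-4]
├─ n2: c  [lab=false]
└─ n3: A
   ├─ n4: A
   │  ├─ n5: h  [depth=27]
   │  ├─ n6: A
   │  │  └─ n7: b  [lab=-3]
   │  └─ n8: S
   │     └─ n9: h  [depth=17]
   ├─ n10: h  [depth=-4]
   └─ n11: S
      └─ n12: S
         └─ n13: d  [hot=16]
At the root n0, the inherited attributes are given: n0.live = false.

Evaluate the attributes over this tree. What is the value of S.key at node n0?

1. n0.live = false  [given at root]
2. n1.lab = -4  [terminal]
3. n2.lab = false  [terminal]
4. n3.acc = false  [S.live and c.lab]
5. n4.acc = false  [A₀.acc == true]
6. n5.depth = 27  [terminal]
7. n6.acc = true  [A₀.acc == false]
8. n7.lab = -3  [terminal]
9. n6.idx = 3  [b.lab + 6]
10. n6.off = "kk"  ["kk"]
11. n6.live = 4  [b.lab + 7]
12. n8.live = false  [A₀.acc == true]
13. n9.depth = 17  [terminal]
14. n8.ok = "wk"  ["wk"]
15. n8.key = 19  [h.depth + 2]
16. n8.fin = false  [h.depth > 17]
17. n4.idx = 4  [(if S.fin then A₁.idx else S.key) - 15]
18. n4.off = "wkz"  [S.ok ++ "z"]
19. n4.live = 10  [10]
20. n10.depth = -4  [terminal]
21. n11.live = true  [not A₀.acc]
22. n12.live = false  [S₀.live == false]
23. n13.hot = 16  [terminal]
24. n12.ok = "qm"  ["qm"]
25. n12.key = 0  [d.hot - 16]
26. n12.fin = true  [S.live == false]
27. n11.ok = "qmr"  [S₁.ok ++ "r"]
28. n11.key = 19  [19]
29. n11.fin = true  [S₁.key > -1]
30. n3.idx = -2  [A₁.idx * 2 - 10]
31. n3.off = "qwkz"  ["q" ++ A₁.off]
32. n3.live = 27  [(if A₀.acc then A₁.live else A₁.idx) + 23]
33. n0.ok = "zw"  ["zw"]
34. n0.key = -2  [A.live - 29]
35. n0.fin = true  [not S.live]

-2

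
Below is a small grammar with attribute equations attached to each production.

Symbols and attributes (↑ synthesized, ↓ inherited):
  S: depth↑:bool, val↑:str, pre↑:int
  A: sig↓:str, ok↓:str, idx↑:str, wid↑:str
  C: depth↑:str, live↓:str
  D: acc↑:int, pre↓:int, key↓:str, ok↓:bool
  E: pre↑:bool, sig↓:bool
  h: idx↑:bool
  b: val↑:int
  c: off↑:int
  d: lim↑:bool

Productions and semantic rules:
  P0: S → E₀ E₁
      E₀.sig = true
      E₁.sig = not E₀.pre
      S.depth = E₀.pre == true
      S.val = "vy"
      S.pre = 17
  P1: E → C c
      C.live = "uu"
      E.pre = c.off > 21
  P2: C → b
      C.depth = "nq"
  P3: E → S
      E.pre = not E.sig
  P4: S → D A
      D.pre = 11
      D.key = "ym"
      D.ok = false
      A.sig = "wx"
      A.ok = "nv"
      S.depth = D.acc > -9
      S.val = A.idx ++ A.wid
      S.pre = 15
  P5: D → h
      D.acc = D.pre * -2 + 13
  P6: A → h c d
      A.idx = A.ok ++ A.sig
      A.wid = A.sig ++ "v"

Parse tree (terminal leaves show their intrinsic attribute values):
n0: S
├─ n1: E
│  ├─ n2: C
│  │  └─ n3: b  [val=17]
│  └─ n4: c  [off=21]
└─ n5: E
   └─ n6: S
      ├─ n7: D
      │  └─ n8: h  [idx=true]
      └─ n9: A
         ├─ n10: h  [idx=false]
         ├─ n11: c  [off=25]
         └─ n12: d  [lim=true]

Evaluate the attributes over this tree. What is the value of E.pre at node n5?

1. n1.sig = true  [true]
2. n2.live = "uu"  ["uu"]
3. n3.val = 17  [terminal]
4. n2.depth = "nq"  ["nq"]
5. n4.off = 21  [terminal]
6. n1.pre = false  [c.off > 21]
7. n5.sig = true  [not E₀.pre]
8. n7.pre = 11  [11]
9. n7.key = "ym"  ["ym"]
10. n7.ok = false  [false]
11. n8.idx = true  [terminal]
12. n7.acc = -9  [D.pre * -2 + 13]
13. n9.sig = "wx"  ["wx"]
14. n9.ok = "nv"  ["nv"]
15. n10.idx = false  [terminal]
16. n11.off = 25  [terminal]
17. n12.lim = true  [terminal]
18. n9.idx = "nvwx"  [A.ok ++ A.sig]
19. n9.wid = "wxv"  [A.sig ++ "v"]
20. n6.depth = false  [D.acc > -9]
21. n6.val = "nvwxwxv"  [A.idx ++ A.wid]
22. n6.pre = 15  [15]
23. n5.pre = false  [not E.sig]
24. n0.depth = false  [E₀.pre == true]
25. n0.val = "vy"  ["vy"]
26. n0.pre = 17  [17]

false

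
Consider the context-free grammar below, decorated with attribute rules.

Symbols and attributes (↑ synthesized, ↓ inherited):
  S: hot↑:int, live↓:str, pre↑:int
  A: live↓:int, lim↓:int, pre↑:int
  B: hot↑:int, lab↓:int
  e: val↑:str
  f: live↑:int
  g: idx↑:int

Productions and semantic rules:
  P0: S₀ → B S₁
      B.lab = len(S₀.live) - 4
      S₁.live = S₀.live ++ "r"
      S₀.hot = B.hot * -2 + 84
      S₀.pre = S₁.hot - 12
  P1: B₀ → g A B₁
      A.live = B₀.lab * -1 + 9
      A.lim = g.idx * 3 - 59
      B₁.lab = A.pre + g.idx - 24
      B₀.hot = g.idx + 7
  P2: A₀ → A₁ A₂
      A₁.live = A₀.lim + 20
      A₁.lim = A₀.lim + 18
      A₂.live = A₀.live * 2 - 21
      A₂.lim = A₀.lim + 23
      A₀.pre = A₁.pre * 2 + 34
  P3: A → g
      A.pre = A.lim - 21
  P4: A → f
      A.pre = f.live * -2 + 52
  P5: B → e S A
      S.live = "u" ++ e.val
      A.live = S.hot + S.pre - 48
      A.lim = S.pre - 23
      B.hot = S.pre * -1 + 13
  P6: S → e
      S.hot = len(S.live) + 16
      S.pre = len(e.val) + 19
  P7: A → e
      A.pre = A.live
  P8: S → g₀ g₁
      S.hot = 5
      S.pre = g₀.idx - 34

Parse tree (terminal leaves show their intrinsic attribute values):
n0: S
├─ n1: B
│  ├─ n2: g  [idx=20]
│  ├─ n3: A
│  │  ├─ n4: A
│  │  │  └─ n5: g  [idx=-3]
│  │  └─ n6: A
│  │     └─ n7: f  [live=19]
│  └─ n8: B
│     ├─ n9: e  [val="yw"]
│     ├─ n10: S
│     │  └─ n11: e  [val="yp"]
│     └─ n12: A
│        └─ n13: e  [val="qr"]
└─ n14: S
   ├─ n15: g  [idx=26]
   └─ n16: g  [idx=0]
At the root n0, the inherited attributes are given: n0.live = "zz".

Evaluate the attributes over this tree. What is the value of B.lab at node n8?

1. n0.live = "zz"  [given at root]
2. n1.lab = -2  [len(S₀.live) - 4]
3. n2.idx = 20  [terminal]
4. n3.live = 11  [B₀.lab * -1 + 9]
5. n3.lim = 1  [g.idx * 3 - 59]
6. n4.live = 21  [A₀.lim + 20]
7. n4.lim = 19  [A₀.lim + 18]
8. n5.idx = -3  [terminal]
9. n4.pre = -2  [A.lim - 21]
10. n6.live = 1  [A₀.live * 2 - 21]
11. n6.lim = 24  [A₀.lim + 23]
12. n7.live = 19  [terminal]
13. n6.pre = 14  [f.live * -2 + 52]
14. n3.pre = 30  [A₁.pre * 2 + 34]
15. n8.lab = 26  [A.pre + g.idx - 24]
16. n9.val = "yw"  [terminal]
17. n10.live = "uyw"  ["u" ++ e.val]
18. n11.val = "yp"  [terminal]
19. n10.hot = 19  [len(S.live) + 16]
20. n10.pre = 21  [len(e.val) + 19]
21. n12.live = -8  [S.hot + S.pre - 48]
22. n12.lim = -2  [S.pre - 23]
23. n13.val = "qr"  [terminal]
24. n12.pre = -8  [A.live]
25. n8.hot = -8  [S.pre * -1 + 13]
26. n1.hot = 27  [g.idx + 7]
27. n14.live = "zzr"  [S₀.live ++ "r"]
28. n15.idx = 26  [terminal]
29. n16.idx = 0  [terminal]
30. n14.hot = 5  [5]
31. n14.pre = -8  [g₀.idx - 34]
32. n0.hot = 30  [B.hot * -2 + 84]
33. n0.pre = -7  [S₁.hot - 12]

26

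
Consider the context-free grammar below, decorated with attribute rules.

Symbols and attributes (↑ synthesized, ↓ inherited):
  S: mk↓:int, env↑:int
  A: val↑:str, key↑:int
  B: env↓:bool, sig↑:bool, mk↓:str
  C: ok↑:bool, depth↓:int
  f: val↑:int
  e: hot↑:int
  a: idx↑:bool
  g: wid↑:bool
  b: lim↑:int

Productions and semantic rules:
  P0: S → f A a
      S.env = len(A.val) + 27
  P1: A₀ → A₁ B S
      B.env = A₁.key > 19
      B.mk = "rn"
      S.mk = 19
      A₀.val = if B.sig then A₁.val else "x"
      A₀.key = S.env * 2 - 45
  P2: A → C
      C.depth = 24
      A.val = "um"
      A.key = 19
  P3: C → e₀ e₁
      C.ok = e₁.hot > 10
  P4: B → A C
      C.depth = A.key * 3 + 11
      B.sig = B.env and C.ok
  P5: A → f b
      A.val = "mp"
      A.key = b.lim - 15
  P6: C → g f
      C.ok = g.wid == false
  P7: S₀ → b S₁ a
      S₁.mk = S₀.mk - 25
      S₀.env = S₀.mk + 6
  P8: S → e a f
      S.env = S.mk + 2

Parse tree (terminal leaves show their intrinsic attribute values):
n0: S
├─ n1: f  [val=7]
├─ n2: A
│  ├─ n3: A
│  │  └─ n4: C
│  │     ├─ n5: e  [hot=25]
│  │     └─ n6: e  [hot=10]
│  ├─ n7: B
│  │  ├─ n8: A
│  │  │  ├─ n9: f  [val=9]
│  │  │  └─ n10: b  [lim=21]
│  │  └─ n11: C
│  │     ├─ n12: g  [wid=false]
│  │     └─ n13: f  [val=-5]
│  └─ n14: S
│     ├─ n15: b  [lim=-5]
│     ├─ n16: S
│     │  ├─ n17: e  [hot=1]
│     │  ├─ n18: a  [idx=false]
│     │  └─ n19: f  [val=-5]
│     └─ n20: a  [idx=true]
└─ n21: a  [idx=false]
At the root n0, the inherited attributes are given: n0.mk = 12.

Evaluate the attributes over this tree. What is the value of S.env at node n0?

1. n0.mk = 12  [given at root]
2. n1.val = 7  [terminal]
3. n4.depth = 24  [24]
4. n5.hot = 25  [terminal]
5. n6.hot = 10  [terminal]
6. n4.ok = false  [e₁.hot > 10]
7. n3.val = "um"  ["um"]
8. n3.key = 19  [19]
9. n7.env = false  [A₁.key > 19]
10. n7.mk = "rn"  ["rn"]
11. n9.val = 9  [terminal]
12. n10.lim = 21  [terminal]
13. n8.val = "mp"  ["mp"]
14. n8.key = 6  [b.lim - 15]
15. n11.depth = 29  [A.key * 3 + 11]
16. n12.wid = false  [terminal]
17. n13.val = -5  [terminal]
18. n11.ok = true  [g.wid == false]
19. n7.sig = false  [B.env and C.ok]
20. n14.mk = 19  [19]
21. n15.lim = -5  [terminal]
22. n16.mk = -6  [S₀.mk - 25]
23. n17.hot = 1  [terminal]
24. n18.idx = false  [terminal]
25. n19.val = -5  [terminal]
26. n16.env = -4  [S.mk + 2]
27. n20.idx = true  [terminal]
28. n14.env = 25  [S₀.mk + 6]
29. n2.val = "x"  [if B.sig then A₁.val else "x"]
30. n2.key = 5  [S.env * 2 - 45]
31. n21.idx = false  [terminal]
32. n0.env = 28  [len(A.val) + 27]

28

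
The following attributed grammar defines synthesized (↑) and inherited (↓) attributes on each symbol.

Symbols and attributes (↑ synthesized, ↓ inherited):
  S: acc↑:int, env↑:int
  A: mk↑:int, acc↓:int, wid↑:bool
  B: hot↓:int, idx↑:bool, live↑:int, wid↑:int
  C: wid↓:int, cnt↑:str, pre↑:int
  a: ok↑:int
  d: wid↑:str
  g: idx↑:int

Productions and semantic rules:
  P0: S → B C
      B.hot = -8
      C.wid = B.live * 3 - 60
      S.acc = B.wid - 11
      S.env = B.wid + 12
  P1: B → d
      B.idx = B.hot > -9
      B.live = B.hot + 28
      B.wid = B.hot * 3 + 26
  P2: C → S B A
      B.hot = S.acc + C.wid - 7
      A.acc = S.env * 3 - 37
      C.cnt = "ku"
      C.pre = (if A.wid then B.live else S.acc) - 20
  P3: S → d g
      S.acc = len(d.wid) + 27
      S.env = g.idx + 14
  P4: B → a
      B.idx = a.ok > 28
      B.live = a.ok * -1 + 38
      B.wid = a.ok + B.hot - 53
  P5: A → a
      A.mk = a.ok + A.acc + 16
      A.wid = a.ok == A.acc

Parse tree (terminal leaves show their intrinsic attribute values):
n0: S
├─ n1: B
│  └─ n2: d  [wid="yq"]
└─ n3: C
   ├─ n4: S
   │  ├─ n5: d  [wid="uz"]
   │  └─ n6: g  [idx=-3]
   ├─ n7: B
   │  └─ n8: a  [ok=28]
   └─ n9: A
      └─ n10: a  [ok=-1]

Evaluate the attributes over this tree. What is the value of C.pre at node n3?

1. n1.hot = -8  [-8]
2. n2.wid = "yq"  [terminal]
3. n1.idx = true  [B.hot > -9]
4. n1.live = 20  [B.hot + 28]
5. n1.wid = 2  [B.hot * 3 + 26]
6. n3.wid = 0  [B.live * 3 - 60]
7. n5.wid = "uz"  [terminal]
8. n6.idx = -3  [terminal]
9. n4.acc = 29  [len(d.wid) + 27]
10. n4.env = 11  [g.idx + 14]
11. n7.hot = 22  [S.acc + C.wid - 7]
12. n8.ok = 28  [terminal]
13. n7.idx = false  [a.ok > 28]
14. n7.live = 10  [a.ok * -1 + 38]
15. n7.wid = -3  [a.ok + B.hot - 53]
16. n9.acc = -4  [S.env * 3 - 37]
17. n10.ok = -1  [terminal]
18. n9.mk = 11  [a.ok + A.acc + 16]
19. n9.wid = false  [a.ok == A.acc]
20. n3.cnt = "ku"  ["ku"]
21. n3.pre = 9  [(if A.wid then B.live else S.acc) - 20]
22. n0.acc = -9  [B.wid - 11]
23. n0.env = 14  [B.wid + 12]

9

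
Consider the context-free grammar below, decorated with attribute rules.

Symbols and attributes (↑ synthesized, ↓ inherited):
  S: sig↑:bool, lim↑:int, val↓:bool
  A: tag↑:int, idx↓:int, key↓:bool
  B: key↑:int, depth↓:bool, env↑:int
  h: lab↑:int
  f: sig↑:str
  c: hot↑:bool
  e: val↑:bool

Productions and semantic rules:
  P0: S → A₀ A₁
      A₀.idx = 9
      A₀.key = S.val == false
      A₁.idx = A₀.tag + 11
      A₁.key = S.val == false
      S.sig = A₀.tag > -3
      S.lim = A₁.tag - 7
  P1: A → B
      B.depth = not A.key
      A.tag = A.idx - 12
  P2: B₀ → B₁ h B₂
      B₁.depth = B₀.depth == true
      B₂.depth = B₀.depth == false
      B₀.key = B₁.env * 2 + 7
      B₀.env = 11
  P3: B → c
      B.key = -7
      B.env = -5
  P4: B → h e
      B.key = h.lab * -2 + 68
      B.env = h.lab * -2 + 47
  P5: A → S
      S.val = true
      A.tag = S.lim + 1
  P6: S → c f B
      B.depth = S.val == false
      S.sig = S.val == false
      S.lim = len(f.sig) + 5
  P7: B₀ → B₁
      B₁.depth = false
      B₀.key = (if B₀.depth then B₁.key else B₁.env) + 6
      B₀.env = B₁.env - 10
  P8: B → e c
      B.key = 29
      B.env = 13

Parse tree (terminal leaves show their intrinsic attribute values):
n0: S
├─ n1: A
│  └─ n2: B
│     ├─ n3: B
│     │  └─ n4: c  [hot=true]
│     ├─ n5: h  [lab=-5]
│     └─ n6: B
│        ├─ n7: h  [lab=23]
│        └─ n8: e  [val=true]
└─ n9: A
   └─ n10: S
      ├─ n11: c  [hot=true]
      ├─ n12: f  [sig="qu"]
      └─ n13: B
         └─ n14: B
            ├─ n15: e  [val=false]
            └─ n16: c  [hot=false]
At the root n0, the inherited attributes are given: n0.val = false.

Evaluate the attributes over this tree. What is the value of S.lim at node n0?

1. n0.val = false  [given at root]
2. n1.idx = 9  [9]
3. n1.key = true  [S.val == false]
4. n2.depth = false  [not A.key]
5. n3.depth = false  [B₀.depth == true]
6. n4.hot = true  [terminal]
7. n3.key = -7  [-7]
8. n3.env = -5  [-5]
9. n5.lab = -5  [terminal]
10. n6.depth = true  [B₀.depth == false]
11. n7.lab = 23  [terminal]
12. n8.val = true  [terminal]
13. n6.key = 22  [h.lab * -2 + 68]
14. n6.env = 1  [h.lab * -2 + 47]
15. n2.key = -3  [B₁.env * 2 + 7]
16. n2.env = 11  [11]
17. n1.tag = -3  [A.idx - 12]
18. n9.idx = 8  [A₀.tag + 11]
19. n9.key = true  [S.val == false]
20. n10.val = true  [true]
21. n11.hot = true  [terminal]
22. n12.sig = "qu"  [terminal]
23. n13.depth = false  [S.val == false]
24. n14.depth = false  [false]
25. n15.val = false  [terminal]
26. n16.hot = false  [terminal]
27. n14.key = 29  [29]
28. n14.env = 13  [13]
29. n13.key = 19  [(if B₀.depth then B₁.key else B₁.env) + 6]
30. n13.env = 3  [B₁.env - 10]
31. n10.sig = false  [S.val == false]
32. n10.lim = 7  [len(f.sig) + 5]
33. n9.tag = 8  [S.lim + 1]
34. n0.sig = false  [A₀.tag > -3]
35. n0.lim = 1  [A₁.tag - 7]

1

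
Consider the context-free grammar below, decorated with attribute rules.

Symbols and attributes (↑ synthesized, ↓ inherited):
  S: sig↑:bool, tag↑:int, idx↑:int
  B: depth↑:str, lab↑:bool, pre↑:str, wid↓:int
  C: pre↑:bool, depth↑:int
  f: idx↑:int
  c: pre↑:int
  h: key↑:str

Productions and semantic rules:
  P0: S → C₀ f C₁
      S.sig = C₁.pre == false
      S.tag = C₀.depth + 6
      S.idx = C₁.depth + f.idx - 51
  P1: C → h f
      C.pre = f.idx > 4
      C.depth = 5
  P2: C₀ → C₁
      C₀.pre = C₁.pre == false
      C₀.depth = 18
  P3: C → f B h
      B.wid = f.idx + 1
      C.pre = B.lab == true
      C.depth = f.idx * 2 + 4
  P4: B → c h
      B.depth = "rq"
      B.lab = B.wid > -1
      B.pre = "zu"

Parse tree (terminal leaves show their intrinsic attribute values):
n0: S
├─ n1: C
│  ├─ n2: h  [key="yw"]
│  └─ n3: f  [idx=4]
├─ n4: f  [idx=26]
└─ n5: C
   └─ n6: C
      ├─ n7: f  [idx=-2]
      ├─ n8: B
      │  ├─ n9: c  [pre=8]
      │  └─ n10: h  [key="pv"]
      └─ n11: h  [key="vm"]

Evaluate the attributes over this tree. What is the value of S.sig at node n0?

false

1. n2.key = "yw"  [terminal]
2. n3.idx = 4  [terminal]
3. n1.pre = false  [f.idx > 4]
4. n1.depth = 5  [5]
5. n4.idx = 26  [terminal]
6. n7.idx = -2  [terminal]
7. n8.wid = -1  [f.idx + 1]
8. n9.pre = 8  [terminal]
9. n10.key = "pv"  [terminal]
10. n8.depth = "rq"  ["rq"]
11. n8.lab = false  [B.wid > -1]
12. n8.pre = "zu"  ["zu"]
13. n11.key = "vm"  [terminal]
14. n6.pre = false  [B.lab == true]
15. n6.depth = 0  [f.idx * 2 + 4]
16. n5.pre = true  [C₁.pre == false]
17. n5.depth = 18  [18]
18. n0.sig = false  [C₁.pre == false]
19. n0.tag = 11  [C₀.depth + 6]
20. n0.idx = -7  [C₁.depth + f.idx - 51]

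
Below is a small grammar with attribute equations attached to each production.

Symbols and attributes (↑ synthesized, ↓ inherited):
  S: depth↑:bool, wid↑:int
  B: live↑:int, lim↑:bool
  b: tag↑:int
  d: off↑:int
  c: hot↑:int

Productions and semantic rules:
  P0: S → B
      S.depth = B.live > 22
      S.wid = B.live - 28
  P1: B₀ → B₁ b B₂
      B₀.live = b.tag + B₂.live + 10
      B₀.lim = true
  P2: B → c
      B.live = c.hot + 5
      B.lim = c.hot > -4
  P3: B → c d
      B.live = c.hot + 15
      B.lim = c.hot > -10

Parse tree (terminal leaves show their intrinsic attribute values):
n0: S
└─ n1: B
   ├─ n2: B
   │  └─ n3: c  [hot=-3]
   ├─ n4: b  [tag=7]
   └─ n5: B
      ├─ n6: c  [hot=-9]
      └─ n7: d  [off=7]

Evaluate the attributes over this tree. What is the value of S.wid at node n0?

1. n3.hot = -3  [terminal]
2. n2.live = 2  [c.hot + 5]
3. n2.lim = true  [c.hot > -4]
4. n4.tag = 7  [terminal]
5. n6.hot = -9  [terminal]
6. n7.off = 7  [terminal]
7. n5.live = 6  [c.hot + 15]
8. n5.lim = true  [c.hot > -10]
9. n1.live = 23  [b.tag + B₂.live + 10]
10. n1.lim = true  [true]
11. n0.depth = true  [B.live > 22]
12. n0.wid = -5  [B.live - 28]

-5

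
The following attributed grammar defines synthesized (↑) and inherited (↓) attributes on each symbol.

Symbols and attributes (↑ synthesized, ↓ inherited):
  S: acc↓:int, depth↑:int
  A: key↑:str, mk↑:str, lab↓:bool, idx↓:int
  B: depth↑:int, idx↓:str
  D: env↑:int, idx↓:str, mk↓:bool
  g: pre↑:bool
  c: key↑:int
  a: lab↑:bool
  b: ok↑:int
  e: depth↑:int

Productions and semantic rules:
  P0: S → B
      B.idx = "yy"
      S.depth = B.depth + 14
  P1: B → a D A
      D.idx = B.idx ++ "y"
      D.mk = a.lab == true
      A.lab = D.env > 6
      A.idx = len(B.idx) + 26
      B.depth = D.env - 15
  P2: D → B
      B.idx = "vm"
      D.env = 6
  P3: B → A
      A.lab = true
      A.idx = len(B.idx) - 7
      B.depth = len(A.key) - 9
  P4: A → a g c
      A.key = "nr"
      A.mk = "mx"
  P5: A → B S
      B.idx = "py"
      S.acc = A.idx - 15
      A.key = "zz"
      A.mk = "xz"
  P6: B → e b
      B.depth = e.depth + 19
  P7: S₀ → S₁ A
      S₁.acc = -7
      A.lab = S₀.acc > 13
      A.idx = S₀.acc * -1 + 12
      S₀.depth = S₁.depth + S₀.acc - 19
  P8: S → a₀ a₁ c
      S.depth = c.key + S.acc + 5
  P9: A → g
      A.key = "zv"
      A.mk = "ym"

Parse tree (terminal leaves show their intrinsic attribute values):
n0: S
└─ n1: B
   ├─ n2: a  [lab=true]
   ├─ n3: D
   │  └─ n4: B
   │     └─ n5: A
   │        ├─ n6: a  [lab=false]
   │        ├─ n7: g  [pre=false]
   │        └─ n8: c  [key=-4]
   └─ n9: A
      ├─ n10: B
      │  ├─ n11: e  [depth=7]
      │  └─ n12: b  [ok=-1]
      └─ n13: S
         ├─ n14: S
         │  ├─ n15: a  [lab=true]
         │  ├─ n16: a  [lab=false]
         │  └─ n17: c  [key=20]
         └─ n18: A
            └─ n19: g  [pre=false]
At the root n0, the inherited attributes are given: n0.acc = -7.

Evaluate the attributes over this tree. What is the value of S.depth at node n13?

12

1. n0.acc = -7  [given at root]
2. n1.idx = "yy"  ["yy"]
3. n2.lab = true  [terminal]
4. n3.idx = "yyy"  [B.idx ++ "y"]
5. n3.mk = true  [a.lab == true]
6. n4.idx = "vm"  ["vm"]
7. n5.lab = true  [true]
8. n5.idx = -5  [len(B.idx) - 7]
9. n6.lab = false  [terminal]
10. n7.pre = false  [terminal]
11. n8.key = -4  [terminal]
12. n5.key = "nr"  ["nr"]
13. n5.mk = "mx"  ["mx"]
14. n4.depth = -7  [len(A.key) - 9]
15. n3.env = 6  [6]
16. n9.lab = false  [D.env > 6]
17. n9.idx = 28  [len(B.idx) + 26]
18. n10.idx = "py"  ["py"]
19. n11.depth = 7  [terminal]
20. n12.ok = -1  [terminal]
21. n10.depth = 26  [e.depth + 19]
22. n13.acc = 13  [A.idx - 15]
23. n14.acc = -7  [-7]
24. n15.lab = true  [terminal]
25. n16.lab = false  [terminal]
26. n17.key = 20  [terminal]
27. n14.depth = 18  [c.key + S.acc + 5]
28. n18.lab = false  [S₀.acc > 13]
29. n18.idx = -1  [S₀.acc * -1 + 12]
30. n19.pre = false  [terminal]
31. n18.key = "zv"  ["zv"]
32. n18.mk = "ym"  ["ym"]
33. n13.depth = 12  [S₁.depth + S₀.acc - 19]
34. n9.key = "zz"  ["zz"]
35. n9.mk = "xz"  ["xz"]
36. n1.depth = -9  [D.env - 15]
37. n0.depth = 5  [B.depth + 14]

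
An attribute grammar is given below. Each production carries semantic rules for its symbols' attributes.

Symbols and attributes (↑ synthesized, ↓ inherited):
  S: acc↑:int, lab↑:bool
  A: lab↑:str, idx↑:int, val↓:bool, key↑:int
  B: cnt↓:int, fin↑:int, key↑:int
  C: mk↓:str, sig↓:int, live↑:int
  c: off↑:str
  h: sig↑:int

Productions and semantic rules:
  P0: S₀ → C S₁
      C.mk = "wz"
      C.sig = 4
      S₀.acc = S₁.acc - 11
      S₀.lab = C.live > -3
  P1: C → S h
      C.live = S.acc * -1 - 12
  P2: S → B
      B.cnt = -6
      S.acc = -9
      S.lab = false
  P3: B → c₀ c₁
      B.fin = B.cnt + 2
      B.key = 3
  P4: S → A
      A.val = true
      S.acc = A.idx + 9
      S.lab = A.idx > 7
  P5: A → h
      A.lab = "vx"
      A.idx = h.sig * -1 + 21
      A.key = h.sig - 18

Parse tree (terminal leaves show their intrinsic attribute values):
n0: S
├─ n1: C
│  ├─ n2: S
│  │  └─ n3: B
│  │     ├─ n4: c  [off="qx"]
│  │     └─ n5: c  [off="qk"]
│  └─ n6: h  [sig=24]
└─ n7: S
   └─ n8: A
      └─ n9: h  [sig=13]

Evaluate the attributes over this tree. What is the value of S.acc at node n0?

6

1. n1.mk = "wz"  ["wz"]
2. n1.sig = 4  [4]
3. n3.cnt = -6  [-6]
4. n4.off = "qx"  [terminal]
5. n5.off = "qk"  [terminal]
6. n3.fin = -4  [B.cnt + 2]
7. n3.key = 3  [3]
8. n2.acc = -9  [-9]
9. n2.lab = false  [false]
10. n6.sig = 24  [terminal]
11. n1.live = -3  [S.acc * -1 - 12]
12. n8.val = true  [true]
13. n9.sig = 13  [terminal]
14. n8.lab = "vx"  ["vx"]
15. n8.idx = 8  [h.sig * -1 + 21]
16. n8.key = -5  [h.sig - 18]
17. n7.acc = 17  [A.idx + 9]
18. n7.lab = true  [A.idx > 7]
19. n0.acc = 6  [S₁.acc - 11]
20. n0.lab = false  [C.live > -3]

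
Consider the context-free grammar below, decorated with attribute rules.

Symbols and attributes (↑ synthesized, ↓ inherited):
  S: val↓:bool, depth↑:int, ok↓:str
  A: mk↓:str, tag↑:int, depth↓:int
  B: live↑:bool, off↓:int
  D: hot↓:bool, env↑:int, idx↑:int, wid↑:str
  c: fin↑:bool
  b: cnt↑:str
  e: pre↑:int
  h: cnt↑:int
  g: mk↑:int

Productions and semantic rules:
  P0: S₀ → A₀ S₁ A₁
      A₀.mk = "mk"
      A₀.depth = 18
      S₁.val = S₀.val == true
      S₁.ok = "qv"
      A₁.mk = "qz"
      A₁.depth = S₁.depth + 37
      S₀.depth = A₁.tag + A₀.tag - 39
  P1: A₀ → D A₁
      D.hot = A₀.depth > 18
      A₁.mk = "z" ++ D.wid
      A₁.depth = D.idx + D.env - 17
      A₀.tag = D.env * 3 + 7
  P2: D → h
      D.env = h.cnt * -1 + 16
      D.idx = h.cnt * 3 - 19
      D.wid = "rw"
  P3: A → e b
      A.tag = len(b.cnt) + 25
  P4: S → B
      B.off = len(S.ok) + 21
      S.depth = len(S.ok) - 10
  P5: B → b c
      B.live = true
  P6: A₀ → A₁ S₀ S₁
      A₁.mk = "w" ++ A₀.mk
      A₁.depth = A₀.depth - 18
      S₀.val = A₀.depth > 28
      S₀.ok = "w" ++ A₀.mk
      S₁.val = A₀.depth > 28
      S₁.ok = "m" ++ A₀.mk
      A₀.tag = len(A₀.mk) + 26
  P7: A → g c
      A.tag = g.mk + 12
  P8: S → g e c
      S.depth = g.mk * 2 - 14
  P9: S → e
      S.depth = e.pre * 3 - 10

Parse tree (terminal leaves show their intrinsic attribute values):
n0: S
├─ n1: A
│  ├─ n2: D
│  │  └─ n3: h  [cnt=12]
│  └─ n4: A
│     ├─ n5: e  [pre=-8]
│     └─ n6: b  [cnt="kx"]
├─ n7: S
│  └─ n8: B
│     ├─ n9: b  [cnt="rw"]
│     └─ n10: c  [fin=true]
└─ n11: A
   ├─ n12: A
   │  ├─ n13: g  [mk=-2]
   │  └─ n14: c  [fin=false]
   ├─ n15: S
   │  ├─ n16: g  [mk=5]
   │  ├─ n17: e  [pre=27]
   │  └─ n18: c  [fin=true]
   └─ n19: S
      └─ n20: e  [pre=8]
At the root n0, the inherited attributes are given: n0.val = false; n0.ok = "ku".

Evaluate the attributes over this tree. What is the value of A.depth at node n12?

11

1. n0.val = false  [given at root]
2. n0.ok = "ku"  [given at root]
3. n1.mk = "mk"  ["mk"]
4. n1.depth = 18  [18]
5. n2.hot = false  [A₀.depth > 18]
6. n3.cnt = 12  [terminal]
7. n2.env = 4  [h.cnt * -1 + 16]
8. n2.idx = 17  [h.cnt * 3 - 19]
9. n2.wid = "rw"  ["rw"]
10. n4.mk = "zrw"  ["z" ++ D.wid]
11. n4.depth = 4  [D.idx + D.env - 17]
12. n5.pre = -8  [terminal]
13. n6.cnt = "kx"  [terminal]
14. n4.tag = 27  [len(b.cnt) + 25]
15. n1.tag = 19  [D.env * 3 + 7]
16. n7.val = false  [S₀.val == true]
17. n7.ok = "qv"  ["qv"]
18. n8.off = 23  [len(S.ok) + 21]
19. n9.cnt = "rw"  [terminal]
20. n10.fin = true  [terminal]
21. n8.live = true  [true]
22. n7.depth = -8  [len(S.ok) - 10]
23. n11.mk = "qz"  ["qz"]
24. n11.depth = 29  [S₁.depth + 37]
25. n12.mk = "wqz"  ["w" ++ A₀.mk]
26. n12.depth = 11  [A₀.depth - 18]
27. n13.mk = -2  [terminal]
28. n14.fin = false  [terminal]
29. n12.tag = 10  [g.mk + 12]
30. n15.val = true  [A₀.depth > 28]
31. n15.ok = "wqz"  ["w" ++ A₀.mk]
32. n16.mk = 5  [terminal]
33. n17.pre = 27  [terminal]
34. n18.fin = true  [terminal]
35. n15.depth = -4  [g.mk * 2 - 14]
36. n19.val = true  [A₀.depth > 28]
37. n19.ok = "mqz"  ["m" ++ A₀.mk]
38. n20.pre = 8  [terminal]
39. n19.depth = 14  [e.pre * 3 - 10]
40. n11.tag = 28  [len(A₀.mk) + 26]
41. n0.depth = 8  [A₁.tag + A₀.tag - 39]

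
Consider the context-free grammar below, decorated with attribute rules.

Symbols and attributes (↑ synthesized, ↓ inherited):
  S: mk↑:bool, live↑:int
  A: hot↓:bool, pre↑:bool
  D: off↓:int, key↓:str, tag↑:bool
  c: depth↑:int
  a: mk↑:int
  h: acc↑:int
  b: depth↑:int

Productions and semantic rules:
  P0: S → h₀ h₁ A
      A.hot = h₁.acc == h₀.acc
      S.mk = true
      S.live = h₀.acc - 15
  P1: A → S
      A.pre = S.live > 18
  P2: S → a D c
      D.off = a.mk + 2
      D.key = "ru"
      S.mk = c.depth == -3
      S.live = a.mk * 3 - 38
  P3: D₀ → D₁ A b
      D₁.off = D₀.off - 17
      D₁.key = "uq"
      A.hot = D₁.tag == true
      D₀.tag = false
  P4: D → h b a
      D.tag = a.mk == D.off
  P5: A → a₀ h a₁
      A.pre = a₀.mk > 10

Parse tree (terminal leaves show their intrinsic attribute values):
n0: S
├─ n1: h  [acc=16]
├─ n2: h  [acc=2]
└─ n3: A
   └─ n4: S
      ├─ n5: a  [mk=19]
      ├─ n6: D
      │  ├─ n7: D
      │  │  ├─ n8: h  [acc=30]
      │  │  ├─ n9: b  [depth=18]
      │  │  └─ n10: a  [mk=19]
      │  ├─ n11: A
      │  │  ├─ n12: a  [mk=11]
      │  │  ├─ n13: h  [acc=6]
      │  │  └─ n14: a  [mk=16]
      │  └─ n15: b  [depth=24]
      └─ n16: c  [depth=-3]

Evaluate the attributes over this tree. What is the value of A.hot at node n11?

1. n1.acc = 16  [terminal]
2. n2.acc = 2  [terminal]
3. n3.hot = false  [h₁.acc == h₀.acc]
4. n5.mk = 19  [terminal]
5. n6.off = 21  [a.mk + 2]
6. n6.key = "ru"  ["ru"]
7. n7.off = 4  [D₀.off - 17]
8. n7.key = "uq"  ["uq"]
9. n8.acc = 30  [terminal]
10. n9.depth = 18  [terminal]
11. n10.mk = 19  [terminal]
12. n7.tag = false  [a.mk == D.off]
13. n11.hot = false  [D₁.tag == true]
14. n12.mk = 11  [terminal]
15. n13.acc = 6  [terminal]
16. n14.mk = 16  [terminal]
17. n11.pre = true  [a₀.mk > 10]
18. n15.depth = 24  [terminal]
19. n6.tag = false  [false]
20. n16.depth = -3  [terminal]
21. n4.mk = true  [c.depth == -3]
22. n4.live = 19  [a.mk * 3 - 38]
23. n3.pre = true  [S.live > 18]
24. n0.mk = true  [true]
25. n0.live = 1  [h₀.acc - 15]

false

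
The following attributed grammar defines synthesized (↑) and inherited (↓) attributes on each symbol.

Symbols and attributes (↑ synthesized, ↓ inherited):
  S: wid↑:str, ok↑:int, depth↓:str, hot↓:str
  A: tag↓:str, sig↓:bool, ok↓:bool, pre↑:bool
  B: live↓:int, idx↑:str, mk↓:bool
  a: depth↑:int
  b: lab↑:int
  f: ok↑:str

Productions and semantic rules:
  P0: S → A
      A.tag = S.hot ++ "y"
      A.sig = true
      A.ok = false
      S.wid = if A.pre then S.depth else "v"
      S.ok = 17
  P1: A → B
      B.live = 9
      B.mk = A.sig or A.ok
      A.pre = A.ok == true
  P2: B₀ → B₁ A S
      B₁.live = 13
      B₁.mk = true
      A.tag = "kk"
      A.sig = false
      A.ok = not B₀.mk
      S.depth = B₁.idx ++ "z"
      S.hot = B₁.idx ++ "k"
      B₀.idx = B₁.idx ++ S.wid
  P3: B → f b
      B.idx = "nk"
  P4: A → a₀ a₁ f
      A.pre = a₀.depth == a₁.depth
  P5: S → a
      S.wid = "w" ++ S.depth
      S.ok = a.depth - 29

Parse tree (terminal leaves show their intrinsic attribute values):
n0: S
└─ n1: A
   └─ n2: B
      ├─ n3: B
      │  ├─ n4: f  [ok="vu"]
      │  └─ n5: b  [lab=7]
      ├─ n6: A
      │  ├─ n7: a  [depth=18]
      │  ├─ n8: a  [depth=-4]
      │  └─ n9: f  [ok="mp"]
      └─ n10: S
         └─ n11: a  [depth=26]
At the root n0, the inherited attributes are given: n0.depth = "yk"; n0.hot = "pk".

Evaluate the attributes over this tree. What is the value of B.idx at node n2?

"nkwnkz"

1. n0.depth = "yk"  [given at root]
2. n0.hot = "pk"  [given at root]
3. n1.tag = "pky"  [S.hot ++ "y"]
4. n1.sig = true  [true]
5. n1.ok = false  [false]
6. n2.live = 9  [9]
7. n2.mk = true  [A.sig or A.ok]
8. n3.live = 13  [13]
9. n3.mk = true  [true]
10. n4.ok = "vu"  [terminal]
11. n5.lab = 7  [terminal]
12. n3.idx = "nk"  ["nk"]
13. n6.tag = "kk"  ["kk"]
14. n6.sig = false  [false]
15. n6.ok = false  [not B₀.mk]
16. n7.depth = 18  [terminal]
17. n8.depth = -4  [terminal]
18. n9.ok = "mp"  [terminal]
19. n6.pre = false  [a₀.depth == a₁.depth]
20. n10.depth = "nkz"  [B₁.idx ++ "z"]
21. n10.hot = "nkk"  [B₁.idx ++ "k"]
22. n11.depth = 26  [terminal]
23. n10.wid = "wnkz"  ["w" ++ S.depth]
24. n10.ok = -3  [a.depth - 29]
25. n2.idx = "nkwnkz"  [B₁.idx ++ S.wid]
26. n1.pre = false  [A.ok == true]
27. n0.wid = "v"  [if A.pre then S.depth else "v"]
28. n0.ok = 17  [17]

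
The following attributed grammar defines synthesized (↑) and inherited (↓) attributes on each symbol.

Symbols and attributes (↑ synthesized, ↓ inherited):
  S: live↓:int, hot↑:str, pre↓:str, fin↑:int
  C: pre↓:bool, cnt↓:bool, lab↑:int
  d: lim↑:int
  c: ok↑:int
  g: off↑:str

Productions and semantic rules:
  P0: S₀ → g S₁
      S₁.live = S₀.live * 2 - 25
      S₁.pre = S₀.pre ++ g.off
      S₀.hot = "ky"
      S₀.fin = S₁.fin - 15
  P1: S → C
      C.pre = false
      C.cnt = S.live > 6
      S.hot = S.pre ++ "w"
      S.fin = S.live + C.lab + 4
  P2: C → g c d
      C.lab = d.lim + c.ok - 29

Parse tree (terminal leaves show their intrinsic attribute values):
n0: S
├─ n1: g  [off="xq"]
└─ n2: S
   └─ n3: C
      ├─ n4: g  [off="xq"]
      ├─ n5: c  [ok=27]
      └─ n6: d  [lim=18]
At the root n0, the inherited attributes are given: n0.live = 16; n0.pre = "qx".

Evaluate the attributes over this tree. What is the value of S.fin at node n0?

1. n0.live = 16  [given at root]
2. n0.pre = "qx"  [given at root]
3. n1.off = "xq"  [terminal]
4. n2.live = 7  [S₀.live * 2 - 25]
5. n2.pre = "qxxq"  [S₀.pre ++ g.off]
6. n3.pre = false  [false]
7. n3.cnt = true  [S.live > 6]
8. n4.off = "xq"  [terminal]
9. n5.ok = 27  [terminal]
10. n6.lim = 18  [terminal]
11. n3.lab = 16  [d.lim + c.ok - 29]
12. n2.hot = "qxxqw"  [S.pre ++ "w"]
13. n2.fin = 27  [S.live + C.lab + 4]
14. n0.hot = "ky"  ["ky"]
15. n0.fin = 12  [S₁.fin - 15]

12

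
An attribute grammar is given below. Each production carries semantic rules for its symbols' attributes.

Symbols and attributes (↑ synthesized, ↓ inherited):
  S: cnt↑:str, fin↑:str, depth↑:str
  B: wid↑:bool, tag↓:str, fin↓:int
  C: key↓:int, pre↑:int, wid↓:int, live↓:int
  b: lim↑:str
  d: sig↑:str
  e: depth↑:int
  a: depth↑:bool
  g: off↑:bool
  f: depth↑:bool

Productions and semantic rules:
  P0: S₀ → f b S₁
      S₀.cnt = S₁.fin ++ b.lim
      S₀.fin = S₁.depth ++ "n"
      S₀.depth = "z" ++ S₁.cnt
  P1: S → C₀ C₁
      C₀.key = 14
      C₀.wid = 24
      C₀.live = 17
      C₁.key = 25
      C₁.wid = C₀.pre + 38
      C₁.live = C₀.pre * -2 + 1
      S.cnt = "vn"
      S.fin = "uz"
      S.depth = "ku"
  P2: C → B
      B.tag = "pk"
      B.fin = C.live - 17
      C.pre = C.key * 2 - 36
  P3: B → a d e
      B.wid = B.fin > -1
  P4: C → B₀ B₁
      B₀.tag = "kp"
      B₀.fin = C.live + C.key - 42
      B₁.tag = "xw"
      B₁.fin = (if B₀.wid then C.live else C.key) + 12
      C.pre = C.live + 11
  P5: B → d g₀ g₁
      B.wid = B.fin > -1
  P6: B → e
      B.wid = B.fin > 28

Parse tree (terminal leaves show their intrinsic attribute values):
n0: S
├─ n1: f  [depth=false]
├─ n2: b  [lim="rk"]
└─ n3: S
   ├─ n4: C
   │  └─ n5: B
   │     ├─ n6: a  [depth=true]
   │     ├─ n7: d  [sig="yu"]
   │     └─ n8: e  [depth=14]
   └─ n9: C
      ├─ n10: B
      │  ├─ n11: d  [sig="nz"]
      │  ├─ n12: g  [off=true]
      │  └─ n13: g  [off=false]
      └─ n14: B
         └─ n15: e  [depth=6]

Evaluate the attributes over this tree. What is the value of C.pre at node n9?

28

1. n1.depth = false  [terminal]
2. n2.lim = "rk"  [terminal]
3. n4.key = 14  [14]
4. n4.wid = 24  [24]
5. n4.live = 17  [17]
6. n5.tag = "pk"  ["pk"]
7. n5.fin = 0  [C.live - 17]
8. n6.depth = true  [terminal]
9. n7.sig = "yu"  [terminal]
10. n8.depth = 14  [terminal]
11. n5.wid = true  [B.fin > -1]
12. n4.pre = -8  [C.key * 2 - 36]
13. n9.key = 25  [25]
14. n9.wid = 30  [C₀.pre + 38]
15. n9.live = 17  [C₀.pre * -2 + 1]
16. n10.tag = "kp"  ["kp"]
17. n10.fin = 0  [C.live + C.key - 42]
18. n11.sig = "nz"  [terminal]
19. n12.off = true  [terminal]
20. n13.off = false  [terminal]
21. n10.wid = true  [B.fin > -1]
22. n14.tag = "xw"  ["xw"]
23. n14.fin = 29  [(if B₀.wid then C.live else C.key) + 12]
24. n15.depth = 6  [terminal]
25. n14.wid = true  [B.fin > 28]
26. n9.pre = 28  [C.live + 11]
27. n3.cnt = "vn"  ["vn"]
28. n3.fin = "uz"  ["uz"]
29. n3.depth = "ku"  ["ku"]
30. n0.cnt = "uzrk"  [S₁.fin ++ b.lim]
31. n0.fin = "kun"  [S₁.depth ++ "n"]
32. n0.depth = "zvn"  ["z" ++ S₁.cnt]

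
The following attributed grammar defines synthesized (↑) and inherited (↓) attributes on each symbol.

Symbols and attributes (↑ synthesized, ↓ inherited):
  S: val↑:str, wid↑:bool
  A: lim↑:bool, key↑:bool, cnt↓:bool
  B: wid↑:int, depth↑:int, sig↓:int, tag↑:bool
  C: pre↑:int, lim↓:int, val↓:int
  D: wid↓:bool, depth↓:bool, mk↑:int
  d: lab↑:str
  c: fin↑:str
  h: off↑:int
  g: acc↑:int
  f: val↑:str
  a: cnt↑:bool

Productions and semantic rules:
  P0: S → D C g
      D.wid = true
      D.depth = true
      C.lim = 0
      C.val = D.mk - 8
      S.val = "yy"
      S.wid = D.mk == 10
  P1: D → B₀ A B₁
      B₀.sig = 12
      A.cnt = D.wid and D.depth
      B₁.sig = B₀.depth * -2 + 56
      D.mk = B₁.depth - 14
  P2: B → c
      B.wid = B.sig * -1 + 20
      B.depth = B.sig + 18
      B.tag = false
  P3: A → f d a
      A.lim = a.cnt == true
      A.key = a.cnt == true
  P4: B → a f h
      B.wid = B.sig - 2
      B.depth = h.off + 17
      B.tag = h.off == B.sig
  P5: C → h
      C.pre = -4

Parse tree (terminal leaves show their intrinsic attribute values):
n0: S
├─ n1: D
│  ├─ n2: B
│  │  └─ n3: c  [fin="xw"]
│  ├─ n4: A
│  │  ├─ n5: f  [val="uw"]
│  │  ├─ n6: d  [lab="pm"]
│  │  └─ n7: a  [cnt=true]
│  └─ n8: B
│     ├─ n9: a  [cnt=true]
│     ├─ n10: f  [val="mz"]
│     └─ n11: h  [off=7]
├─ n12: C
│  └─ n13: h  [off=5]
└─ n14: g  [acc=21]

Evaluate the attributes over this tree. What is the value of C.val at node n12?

2

1. n1.wid = true  [true]
2. n1.depth = true  [true]
3. n2.sig = 12  [12]
4. n3.fin = "xw"  [terminal]
5. n2.wid = 8  [B.sig * -1 + 20]
6. n2.depth = 30  [B.sig + 18]
7. n2.tag = false  [false]
8. n4.cnt = true  [D.wid and D.depth]
9. n5.val = "uw"  [terminal]
10. n6.lab = "pm"  [terminal]
11. n7.cnt = true  [terminal]
12. n4.lim = true  [a.cnt == true]
13. n4.key = true  [a.cnt == true]
14. n8.sig = -4  [B₀.depth * -2 + 56]
15. n9.cnt = true  [terminal]
16. n10.val = "mz"  [terminal]
17. n11.off = 7  [terminal]
18. n8.wid = -6  [B.sig - 2]
19. n8.depth = 24  [h.off + 17]
20. n8.tag = false  [h.off == B.sig]
21. n1.mk = 10  [B₁.depth - 14]
22. n12.lim = 0  [0]
23. n12.val = 2  [D.mk - 8]
24. n13.off = 5  [terminal]
25. n12.pre = -4  [-4]
26. n14.acc = 21  [terminal]
27. n0.val = "yy"  ["yy"]
28. n0.wid = true  [D.mk == 10]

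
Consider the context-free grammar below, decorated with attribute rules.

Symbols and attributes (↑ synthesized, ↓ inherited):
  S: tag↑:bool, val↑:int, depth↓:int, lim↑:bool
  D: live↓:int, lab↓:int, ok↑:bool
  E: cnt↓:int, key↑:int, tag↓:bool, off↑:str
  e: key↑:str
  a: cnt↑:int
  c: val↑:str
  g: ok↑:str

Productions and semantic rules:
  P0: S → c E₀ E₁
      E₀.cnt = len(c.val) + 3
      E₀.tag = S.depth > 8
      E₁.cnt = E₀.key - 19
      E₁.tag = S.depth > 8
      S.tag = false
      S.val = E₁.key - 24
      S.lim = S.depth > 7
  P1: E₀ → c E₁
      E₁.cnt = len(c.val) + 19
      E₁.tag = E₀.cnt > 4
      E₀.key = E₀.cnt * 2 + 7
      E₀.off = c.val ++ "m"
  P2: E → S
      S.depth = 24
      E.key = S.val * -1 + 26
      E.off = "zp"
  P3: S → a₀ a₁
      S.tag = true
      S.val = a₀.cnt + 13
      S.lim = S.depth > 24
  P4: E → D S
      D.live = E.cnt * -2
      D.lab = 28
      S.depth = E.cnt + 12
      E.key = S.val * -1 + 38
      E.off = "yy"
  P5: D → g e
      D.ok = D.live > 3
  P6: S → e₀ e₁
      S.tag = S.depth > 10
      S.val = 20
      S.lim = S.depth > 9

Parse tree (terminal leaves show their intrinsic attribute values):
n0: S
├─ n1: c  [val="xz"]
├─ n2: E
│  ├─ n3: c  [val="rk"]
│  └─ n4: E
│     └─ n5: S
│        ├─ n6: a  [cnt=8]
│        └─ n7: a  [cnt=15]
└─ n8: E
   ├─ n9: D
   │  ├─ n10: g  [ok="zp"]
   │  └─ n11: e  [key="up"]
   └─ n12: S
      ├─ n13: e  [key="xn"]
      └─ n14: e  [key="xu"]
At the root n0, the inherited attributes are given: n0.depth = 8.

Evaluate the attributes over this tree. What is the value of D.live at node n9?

4

1. n0.depth = 8  [given at root]
2. n1.val = "xz"  [terminal]
3. n2.cnt = 5  [len(c.val) + 3]
4. n2.tag = false  [S.depth > 8]
5. n3.val = "rk"  [terminal]
6. n4.cnt = 21  [len(c.val) + 19]
7. n4.tag = true  [E₀.cnt > 4]
8. n5.depth = 24  [24]
9. n6.cnt = 8  [terminal]
10. n7.cnt = 15  [terminal]
11. n5.tag = true  [true]
12. n5.val = 21  [a₀.cnt + 13]
13. n5.lim = false  [S.depth > 24]
14. n4.key = 5  [S.val * -1 + 26]
15. n4.off = "zp"  ["zp"]
16. n2.key = 17  [E₀.cnt * 2 + 7]
17. n2.off = "rkm"  [c.val ++ "m"]
18. n8.cnt = -2  [E₀.key - 19]
19. n8.tag = false  [S.depth > 8]
20. n9.live = 4  [E.cnt * -2]
21. n9.lab = 28  [28]
22. n10.ok = "zp"  [terminal]
23. n11.key = "up"  [terminal]
24. n9.ok = true  [D.live > 3]
25. n12.depth = 10  [E.cnt + 12]
26. n13.key = "xn"  [terminal]
27. n14.key = "xu"  [terminal]
28. n12.tag = false  [S.depth > 10]
29. n12.val = 20  [20]
30. n12.lim = true  [S.depth > 9]
31. n8.key = 18  [S.val * -1 + 38]
32. n8.off = "yy"  ["yy"]
33. n0.tag = false  [false]
34. n0.val = -6  [E₁.key - 24]
35. n0.lim = true  [S.depth > 7]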